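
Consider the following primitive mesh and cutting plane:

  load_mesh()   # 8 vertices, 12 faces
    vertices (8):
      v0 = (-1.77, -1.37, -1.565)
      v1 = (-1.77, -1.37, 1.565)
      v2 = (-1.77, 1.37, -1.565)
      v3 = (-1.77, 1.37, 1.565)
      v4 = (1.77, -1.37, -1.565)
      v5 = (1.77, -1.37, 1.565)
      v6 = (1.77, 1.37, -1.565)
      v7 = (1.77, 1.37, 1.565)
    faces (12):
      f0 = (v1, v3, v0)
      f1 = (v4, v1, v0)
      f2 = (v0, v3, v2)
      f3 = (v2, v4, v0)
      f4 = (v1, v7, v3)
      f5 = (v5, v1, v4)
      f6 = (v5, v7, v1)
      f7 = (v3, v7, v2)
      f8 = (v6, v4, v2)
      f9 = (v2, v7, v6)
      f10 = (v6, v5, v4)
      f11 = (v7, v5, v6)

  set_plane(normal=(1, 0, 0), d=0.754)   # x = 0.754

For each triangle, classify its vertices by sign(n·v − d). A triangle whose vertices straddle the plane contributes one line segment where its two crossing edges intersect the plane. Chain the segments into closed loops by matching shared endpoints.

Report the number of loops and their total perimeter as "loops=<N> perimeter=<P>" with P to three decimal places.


Straddling triangles (8 of 12):
  (v4,v1,v0) [+--] → (0.754, -1.37, -0.666672)–(0.754, -1.37, -1.565)  len=0.8983
  (v2,v4,v0) [-+-] → (0.754, -0.583605, -1.565)–(0.754, -1.37, -1.565)  len=0.7864
  (v1,v7,v3) [-+-] → (0.754, 0.583605, 1.565)–(0.754, 1.37, 1.565)  len=0.7864
  (v5,v1,v4) [+-+] → (0.754, -1.37, 1.565)–(0.754, -1.37, -0.666672)  len=2.2317
  (v5,v7,v1) [++-] → (0.754, 0.583605, 1.565)–(0.754, -1.37, 1.565)  len=1.9536
  (v3,v7,v2) [-+-] → (0.754, 1.37, 1.565)–(0.754, 1.37, 0.666672)  len=0.8983
  (v6,v4,v2) [++-] → (0.754, -0.583605, -1.565)–(0.754, 1.37, -1.565)  len=1.9536
  (v2,v7,v6) [-++] → (0.754, 1.37, 0.666672)–(0.754, 1.37, -1.565)  len=2.2317

Chained into 1 loop(s):
  loop 1: 8 segments, perimeter = 11.7400
Total perimeter = 11.740

loops=1 perimeter=11.740


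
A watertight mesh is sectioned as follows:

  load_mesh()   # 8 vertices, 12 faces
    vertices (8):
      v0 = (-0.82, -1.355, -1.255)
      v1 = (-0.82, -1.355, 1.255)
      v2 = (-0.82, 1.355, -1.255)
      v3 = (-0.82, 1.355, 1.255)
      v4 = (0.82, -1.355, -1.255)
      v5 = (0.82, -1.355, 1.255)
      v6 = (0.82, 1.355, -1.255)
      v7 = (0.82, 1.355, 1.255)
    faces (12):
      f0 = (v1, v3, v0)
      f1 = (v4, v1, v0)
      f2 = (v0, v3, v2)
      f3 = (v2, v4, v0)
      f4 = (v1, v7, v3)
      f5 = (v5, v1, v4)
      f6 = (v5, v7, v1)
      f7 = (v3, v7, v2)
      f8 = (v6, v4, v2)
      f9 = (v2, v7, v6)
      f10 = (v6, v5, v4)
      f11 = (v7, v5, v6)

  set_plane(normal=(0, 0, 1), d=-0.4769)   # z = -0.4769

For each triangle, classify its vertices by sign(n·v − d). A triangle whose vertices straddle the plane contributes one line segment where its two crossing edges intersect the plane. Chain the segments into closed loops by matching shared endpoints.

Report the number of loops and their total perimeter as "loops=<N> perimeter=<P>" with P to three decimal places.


loops=1 perimeter=8.700

Straddling triangles (8 of 12):
  (v1,v3,v0) [++-] → (-0.82, -0.5149, -0.4769)–(-0.82, -1.355, -0.4769)  len=0.8401
  (v4,v1,v0) [-+-] → (0.3116, -1.355, -0.4769)–(-0.82, -1.355, -0.4769)  len=1.1316
  (v0,v3,v2) [-+-] → (-0.82, -0.5149, -0.4769)–(-0.82, 1.355, -0.4769)  len=1.8699
  (v5,v1,v4) [++-] → (0.3116, -1.355, -0.4769)–(0.82, -1.355, -0.4769)  len=0.5084
  (v3,v7,v2) [++-] → (-0.3116, 1.355, -0.4769)–(-0.82, 1.355, -0.4769)  len=0.5084
  (v2,v7,v6) [-+-] → (-0.3116, 1.355, -0.4769)–(0.82, 1.355, -0.4769)  len=1.1316
  (v6,v5,v4) [-+-] → (0.82, 0.5149, -0.4769)–(0.82, -1.355, -0.4769)  len=1.8699
  (v7,v5,v6) [++-] → (0.82, 0.5149, -0.4769)–(0.82, 1.355, -0.4769)  len=0.8401

Chained into 1 loop(s):
  loop 1: 8 segments, perimeter = 8.7000
Total perimeter = 8.700


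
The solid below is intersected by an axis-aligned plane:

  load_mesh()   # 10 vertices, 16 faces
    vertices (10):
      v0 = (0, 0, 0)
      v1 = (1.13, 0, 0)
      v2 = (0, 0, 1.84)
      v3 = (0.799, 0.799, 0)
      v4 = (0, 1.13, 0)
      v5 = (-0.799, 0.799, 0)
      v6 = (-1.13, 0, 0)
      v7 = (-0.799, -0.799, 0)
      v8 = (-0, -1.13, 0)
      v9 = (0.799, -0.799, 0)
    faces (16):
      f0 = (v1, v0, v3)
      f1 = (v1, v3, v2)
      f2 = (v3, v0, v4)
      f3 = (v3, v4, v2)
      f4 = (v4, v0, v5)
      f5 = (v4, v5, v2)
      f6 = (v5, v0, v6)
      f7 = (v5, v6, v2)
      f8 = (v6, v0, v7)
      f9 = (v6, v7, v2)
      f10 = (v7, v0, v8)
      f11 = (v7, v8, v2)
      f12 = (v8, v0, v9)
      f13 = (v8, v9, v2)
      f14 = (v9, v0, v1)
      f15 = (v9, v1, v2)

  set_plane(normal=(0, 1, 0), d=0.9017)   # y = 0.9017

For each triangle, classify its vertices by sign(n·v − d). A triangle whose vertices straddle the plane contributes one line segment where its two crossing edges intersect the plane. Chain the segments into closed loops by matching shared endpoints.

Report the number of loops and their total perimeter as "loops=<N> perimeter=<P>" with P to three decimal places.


Straddling triangles (4 of 16):
  (v3,v0,v4) [--+] → (0, 0.9017, 0)–(0.551093, 0.9017, 0)  len=0.5511
  (v3,v4,v2) [-+-] → (0.551093, 0.9017, 0)–(0, 0.9017, 0.371745)  len=0.6648
  (v4,v0,v5) [+--] → (0, 0.9017, 0)–(-0.551093, 0.9017, 0)  len=0.5511
  (v4,v5,v2) [+--] → (-0.551093, 0.9017, 0)–(0, 0.9017, 0.371745)  len=0.6648

Chained into 1 loop(s):
  loop 1: 4 segments, perimeter = 2.4317
Total perimeter = 2.432

loops=1 perimeter=2.432


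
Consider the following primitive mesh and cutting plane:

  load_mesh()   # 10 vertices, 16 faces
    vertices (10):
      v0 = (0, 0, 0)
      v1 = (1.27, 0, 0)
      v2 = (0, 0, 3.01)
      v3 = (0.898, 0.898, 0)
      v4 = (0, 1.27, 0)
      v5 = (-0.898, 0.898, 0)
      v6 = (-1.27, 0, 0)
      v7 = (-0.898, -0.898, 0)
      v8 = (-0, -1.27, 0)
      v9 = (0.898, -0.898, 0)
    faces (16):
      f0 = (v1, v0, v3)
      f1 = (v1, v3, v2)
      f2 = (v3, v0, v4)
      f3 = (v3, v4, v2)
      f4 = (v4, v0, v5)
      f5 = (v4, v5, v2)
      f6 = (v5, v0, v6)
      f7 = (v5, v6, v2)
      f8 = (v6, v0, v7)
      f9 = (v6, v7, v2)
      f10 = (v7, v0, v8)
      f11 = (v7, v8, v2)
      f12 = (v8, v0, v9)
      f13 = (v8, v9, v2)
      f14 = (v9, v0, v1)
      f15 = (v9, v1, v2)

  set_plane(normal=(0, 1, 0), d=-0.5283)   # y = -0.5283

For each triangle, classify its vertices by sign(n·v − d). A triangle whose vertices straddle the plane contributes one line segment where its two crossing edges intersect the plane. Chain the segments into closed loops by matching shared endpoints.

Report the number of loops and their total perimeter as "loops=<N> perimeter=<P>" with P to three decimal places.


loops=1 perimeter=6.273

Straddling triangles (8 of 16):
  (v6,v0,v7) [++-] → (-0.5283, -0.5283, 0)–(-1.05115, -0.5283, 0)  len=0.5228
  (v6,v7,v2) [+-+] → (-1.05115, -0.5283, 0)–(-0.5283, -0.5283, 1.23919)  len=1.3450
  (v7,v0,v8) [-+-] → (-0.5283, -0.5283, 0)–(0, -0.5283, 0)  len=0.5283
  (v7,v8,v2) [--+] → (0, -0.5283, 1.75789)–(-0.5283, -0.5283, 1.23919)  len=0.7404
  (v8,v0,v9) [-+-] → (0, -0.5283, 0)–(0.5283, -0.5283, 0)  len=0.5283
  (v8,v9,v2) [--+] → (0.5283, -0.5283, 1.23919)–(0, -0.5283, 1.75789)  len=0.7404
  (v9,v0,v1) [-++] → (0.5283, -0.5283, 0)–(1.05115, -0.5283, 0)  len=0.5228
  (v9,v1,v2) [-++] → (1.05115, -0.5283, 0)–(0.5283, -0.5283, 1.23919)  len=1.3450

Chained into 1 loop(s):
  loop 1: 8 segments, perimeter = 6.2730
Total perimeter = 6.273


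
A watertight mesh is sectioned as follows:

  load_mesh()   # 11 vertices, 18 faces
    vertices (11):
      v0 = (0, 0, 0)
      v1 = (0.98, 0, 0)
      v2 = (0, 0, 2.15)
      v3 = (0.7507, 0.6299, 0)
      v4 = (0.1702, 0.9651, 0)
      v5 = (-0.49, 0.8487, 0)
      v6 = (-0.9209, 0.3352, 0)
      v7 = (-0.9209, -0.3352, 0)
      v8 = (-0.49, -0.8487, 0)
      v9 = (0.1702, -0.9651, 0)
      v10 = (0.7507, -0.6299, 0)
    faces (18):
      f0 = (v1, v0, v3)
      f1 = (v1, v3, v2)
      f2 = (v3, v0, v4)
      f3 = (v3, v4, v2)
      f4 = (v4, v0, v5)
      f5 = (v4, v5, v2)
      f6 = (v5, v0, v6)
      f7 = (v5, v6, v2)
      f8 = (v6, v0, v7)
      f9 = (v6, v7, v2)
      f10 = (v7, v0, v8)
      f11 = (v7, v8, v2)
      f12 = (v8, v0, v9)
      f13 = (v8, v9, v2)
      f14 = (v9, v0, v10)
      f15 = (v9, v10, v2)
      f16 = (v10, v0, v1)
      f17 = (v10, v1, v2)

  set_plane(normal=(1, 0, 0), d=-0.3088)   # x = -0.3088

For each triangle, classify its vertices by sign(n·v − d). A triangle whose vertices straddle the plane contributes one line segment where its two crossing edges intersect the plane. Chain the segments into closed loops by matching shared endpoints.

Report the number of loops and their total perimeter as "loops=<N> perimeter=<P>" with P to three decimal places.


Straddling triangles (10 of 18):
  (v4,v0,v5) [++-] → (-0.3088, 0.534854, 0)–(-0.3088, 0.880647, 0)  len=0.3458
  (v4,v5,v2) [+-+] → (-0.3088, 0.880647, 0)–(-0.3088, 0.534854, 0.795061)  len=0.8670
  (v5,v0,v6) [-+-] → (-0.3088, 0.534854, 0)–(-0.3088, 0.112401, 0)  len=0.4225
  (v5,v6,v2) [--+] → (-0.3088, 0.112401, 1.42905)–(-0.3088, 0.534854, 0.795061)  len=0.7618
  (v6,v0,v7) [-+-] → (-0.3088, 0.112401, 0)–(-0.3088, -0.112401, 0)  len=0.2248
  (v6,v7,v2) [--+] → (-0.3088, -0.112401, 1.42905)–(-0.3088, 0.112401, 1.42905)  len=0.2248
  (v7,v0,v8) [-+-] → (-0.3088, -0.112401, 0)–(-0.3088, -0.534854, 0)  len=0.4225
  (v7,v8,v2) [--+] → (-0.3088, -0.534854, 0.795061)–(-0.3088, -0.112401, 1.42905)  len=0.7618
  (v8,v0,v9) [-++] → (-0.3088, -0.534854, 0)–(-0.3088, -0.880647, 0)  len=0.3458
  (v8,v9,v2) [-++] → (-0.3088, -0.880647, 0)–(-0.3088, -0.534854, 0.795061)  len=0.8670

Chained into 1 loop(s):
  loop 1: 10 segments, perimeter = 5.2438
Total perimeter = 5.244

loops=1 perimeter=5.244


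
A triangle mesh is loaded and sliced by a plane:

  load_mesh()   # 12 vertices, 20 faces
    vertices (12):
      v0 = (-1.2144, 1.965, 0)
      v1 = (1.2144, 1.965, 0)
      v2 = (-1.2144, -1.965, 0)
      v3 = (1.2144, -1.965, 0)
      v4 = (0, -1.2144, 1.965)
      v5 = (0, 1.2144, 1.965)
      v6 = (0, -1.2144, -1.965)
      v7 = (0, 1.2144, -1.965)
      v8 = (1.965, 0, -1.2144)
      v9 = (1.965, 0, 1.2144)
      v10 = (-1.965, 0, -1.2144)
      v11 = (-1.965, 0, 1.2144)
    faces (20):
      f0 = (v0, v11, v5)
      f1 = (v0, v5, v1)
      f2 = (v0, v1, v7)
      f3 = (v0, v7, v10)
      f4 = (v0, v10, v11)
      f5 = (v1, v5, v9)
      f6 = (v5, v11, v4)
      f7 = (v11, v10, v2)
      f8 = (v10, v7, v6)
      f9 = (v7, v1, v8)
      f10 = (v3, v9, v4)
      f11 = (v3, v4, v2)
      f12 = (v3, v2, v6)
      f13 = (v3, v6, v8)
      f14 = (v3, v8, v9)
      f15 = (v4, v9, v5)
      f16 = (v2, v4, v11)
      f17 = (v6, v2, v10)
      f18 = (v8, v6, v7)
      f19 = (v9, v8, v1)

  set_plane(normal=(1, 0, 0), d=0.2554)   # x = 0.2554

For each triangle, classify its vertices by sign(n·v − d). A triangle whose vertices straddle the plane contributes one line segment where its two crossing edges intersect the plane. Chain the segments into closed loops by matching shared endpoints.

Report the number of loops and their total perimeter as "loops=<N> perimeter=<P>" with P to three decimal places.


loops=1 perimeter=12.656

Straddling triangles (10 of 20):
  (v0,v5,v1) [--+] → (0.2554, 1.37226, 1.55174)–(0.2554, 1.965, 0)  len=1.6611
  (v0,v1,v7) [-+-] → (0.2554, 1.965, 0)–(0.2554, 1.37226, -1.55174)  len=1.6611
  (v1,v5,v9) [+-+] → (0.2554, 1.37226, 1.55174)–(0.2554, 1.05656, 1.86744)  len=0.4465
  (v7,v1,v8) [-++] → (0.2554, 1.37226, -1.55174)–(0.2554, 1.05656, -1.86744)  len=0.4465
  (v3,v9,v4) [++-] → (0.2554, -1.05656, 1.86744)–(0.2554, -1.37226, 1.55174)  len=0.4465
  (v3,v4,v2) [+--] → (0.2554, -1.37226, 1.55174)–(0.2554, -1.965, 0)  len=1.6611
  (v3,v2,v6) [+--] → (0.2554, -1.965, 0)–(0.2554, -1.37226, -1.55174)  len=1.6611
  (v3,v6,v8) [+-+] → (0.2554, -1.37226, -1.55174)–(0.2554, -1.05656, -1.86744)  len=0.4465
  (v4,v9,v5) [-+-] → (0.2554, -1.05656, 1.86744)–(0.2554, 1.05656, 1.86744)  len=2.1131
  (v8,v6,v7) [+--] → (0.2554, -1.05656, -1.86744)–(0.2554, 1.05656, -1.86744)  len=2.1131

Chained into 1 loop(s):
  loop 1: 10 segments, perimeter = 12.6565
Total perimeter = 12.656


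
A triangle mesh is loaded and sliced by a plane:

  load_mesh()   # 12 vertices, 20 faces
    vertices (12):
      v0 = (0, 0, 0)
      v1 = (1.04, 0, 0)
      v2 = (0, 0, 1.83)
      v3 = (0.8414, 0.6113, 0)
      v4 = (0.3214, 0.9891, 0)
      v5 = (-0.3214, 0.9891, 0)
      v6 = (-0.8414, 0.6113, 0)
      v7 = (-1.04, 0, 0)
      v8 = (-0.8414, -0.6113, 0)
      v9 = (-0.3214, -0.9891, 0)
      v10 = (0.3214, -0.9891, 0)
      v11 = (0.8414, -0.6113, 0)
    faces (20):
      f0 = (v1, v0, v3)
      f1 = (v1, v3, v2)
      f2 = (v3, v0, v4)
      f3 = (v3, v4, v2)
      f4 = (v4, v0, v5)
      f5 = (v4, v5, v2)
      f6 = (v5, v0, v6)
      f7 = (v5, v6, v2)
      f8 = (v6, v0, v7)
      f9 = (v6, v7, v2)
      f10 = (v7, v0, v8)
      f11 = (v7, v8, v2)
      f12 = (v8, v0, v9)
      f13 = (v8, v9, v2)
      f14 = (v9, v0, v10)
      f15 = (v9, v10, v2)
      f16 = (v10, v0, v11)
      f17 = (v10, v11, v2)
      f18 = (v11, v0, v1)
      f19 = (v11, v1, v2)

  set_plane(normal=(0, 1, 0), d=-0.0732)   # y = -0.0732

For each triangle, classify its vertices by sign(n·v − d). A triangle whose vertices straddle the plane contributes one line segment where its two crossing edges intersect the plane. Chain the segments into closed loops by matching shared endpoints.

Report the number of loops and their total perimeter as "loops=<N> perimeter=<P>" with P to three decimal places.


Straddling triangles (10 of 20):
  (v7,v0,v8) [++-] → (-0.100753, -0.0732, 0)–(-1.01622, -0.0732, 0)  len=0.9155
  (v7,v8,v2) [+-+] → (-1.01622, -0.0732, 0)–(-0.100753, -0.0732, 1.61087)  len=1.8528
  (v8,v0,v9) [-+-] → (-0.100753, -0.0732, 0)–(-0.0237857, -0.0732, 0)  len=0.0770
  (v8,v9,v2) [--+] → (-0.0237857, -0.0732, 1.69457)–(-0.100753, -0.0732, 1.61087)  len=0.1137
  (v9,v0,v10) [-+-] → (-0.0237857, -0.0732, 0)–(0.0237857, -0.0732, 0)  len=0.0476
  (v9,v10,v2) [--+] → (0.0237857, -0.0732, 1.69457)–(-0.0237857, -0.0732, 1.69457)  len=0.0476
  (v10,v0,v11) [-+-] → (0.0237857, -0.0732, 0)–(0.100753, -0.0732, 0)  len=0.0770
  (v10,v11,v2) [--+] → (0.100753, -0.0732, 1.61087)–(0.0237857, -0.0732, 1.69457)  len=0.1137
  (v11,v0,v1) [-++] → (0.100753, -0.0732, 0)–(1.01622, -0.0732, 0)  len=0.9155
  (v11,v1,v2) [-++] → (1.01622, -0.0732, 0)–(0.100753, -0.0732, 1.61087)  len=1.8528

Chained into 1 loop(s):
  loop 1: 10 segments, perimeter = 6.0131
Total perimeter = 6.013

loops=1 perimeter=6.013


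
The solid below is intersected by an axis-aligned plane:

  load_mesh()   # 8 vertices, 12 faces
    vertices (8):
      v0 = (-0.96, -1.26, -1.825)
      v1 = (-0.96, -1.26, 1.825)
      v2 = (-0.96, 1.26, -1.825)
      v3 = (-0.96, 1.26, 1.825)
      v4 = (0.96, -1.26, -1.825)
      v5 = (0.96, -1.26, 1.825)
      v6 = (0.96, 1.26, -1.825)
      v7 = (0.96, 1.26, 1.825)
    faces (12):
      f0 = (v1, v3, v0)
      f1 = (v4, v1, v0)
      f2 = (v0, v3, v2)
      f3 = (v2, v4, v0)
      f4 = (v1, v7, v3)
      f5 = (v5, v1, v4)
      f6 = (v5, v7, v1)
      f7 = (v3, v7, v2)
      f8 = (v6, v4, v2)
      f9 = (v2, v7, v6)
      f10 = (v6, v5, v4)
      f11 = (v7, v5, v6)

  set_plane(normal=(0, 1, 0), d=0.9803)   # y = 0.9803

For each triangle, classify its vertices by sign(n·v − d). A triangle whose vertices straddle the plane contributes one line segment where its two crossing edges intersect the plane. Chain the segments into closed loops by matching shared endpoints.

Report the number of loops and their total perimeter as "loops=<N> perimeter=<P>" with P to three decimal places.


loops=1 perimeter=11.140

Straddling triangles (8 of 12):
  (v1,v3,v0) [-+-] → (-0.96, 0.9803, 1.825)–(-0.96, 0.9803, 1.41988)  len=0.4051
  (v0,v3,v2) [-++] → (-0.96, 0.9803, 1.41988)–(-0.96, 0.9803, -1.825)  len=3.2449
  (v2,v4,v0) [+--] → (-0.746895, 0.9803, -1.825)–(-0.96, 0.9803, -1.825)  len=0.2131
  (v1,v7,v3) [-++] → (0.746895, 0.9803, 1.825)–(-0.96, 0.9803, 1.825)  len=1.7069
  (v5,v7,v1) [-+-] → (0.96, 0.9803, 1.825)–(0.746895, 0.9803, 1.825)  len=0.2131
  (v6,v4,v2) [+-+] → (0.96, 0.9803, -1.825)–(-0.746895, 0.9803, -1.825)  len=1.7069
  (v6,v5,v4) [+--] → (0.96, 0.9803, -1.41988)–(0.96, 0.9803, -1.825)  len=0.4051
  (v7,v5,v6) [+-+] → (0.96, 0.9803, 1.825)–(0.96, 0.9803, -1.41988)  len=3.2449

Chained into 1 loop(s):
  loop 1: 8 segments, perimeter = 11.1400
Total perimeter = 11.140


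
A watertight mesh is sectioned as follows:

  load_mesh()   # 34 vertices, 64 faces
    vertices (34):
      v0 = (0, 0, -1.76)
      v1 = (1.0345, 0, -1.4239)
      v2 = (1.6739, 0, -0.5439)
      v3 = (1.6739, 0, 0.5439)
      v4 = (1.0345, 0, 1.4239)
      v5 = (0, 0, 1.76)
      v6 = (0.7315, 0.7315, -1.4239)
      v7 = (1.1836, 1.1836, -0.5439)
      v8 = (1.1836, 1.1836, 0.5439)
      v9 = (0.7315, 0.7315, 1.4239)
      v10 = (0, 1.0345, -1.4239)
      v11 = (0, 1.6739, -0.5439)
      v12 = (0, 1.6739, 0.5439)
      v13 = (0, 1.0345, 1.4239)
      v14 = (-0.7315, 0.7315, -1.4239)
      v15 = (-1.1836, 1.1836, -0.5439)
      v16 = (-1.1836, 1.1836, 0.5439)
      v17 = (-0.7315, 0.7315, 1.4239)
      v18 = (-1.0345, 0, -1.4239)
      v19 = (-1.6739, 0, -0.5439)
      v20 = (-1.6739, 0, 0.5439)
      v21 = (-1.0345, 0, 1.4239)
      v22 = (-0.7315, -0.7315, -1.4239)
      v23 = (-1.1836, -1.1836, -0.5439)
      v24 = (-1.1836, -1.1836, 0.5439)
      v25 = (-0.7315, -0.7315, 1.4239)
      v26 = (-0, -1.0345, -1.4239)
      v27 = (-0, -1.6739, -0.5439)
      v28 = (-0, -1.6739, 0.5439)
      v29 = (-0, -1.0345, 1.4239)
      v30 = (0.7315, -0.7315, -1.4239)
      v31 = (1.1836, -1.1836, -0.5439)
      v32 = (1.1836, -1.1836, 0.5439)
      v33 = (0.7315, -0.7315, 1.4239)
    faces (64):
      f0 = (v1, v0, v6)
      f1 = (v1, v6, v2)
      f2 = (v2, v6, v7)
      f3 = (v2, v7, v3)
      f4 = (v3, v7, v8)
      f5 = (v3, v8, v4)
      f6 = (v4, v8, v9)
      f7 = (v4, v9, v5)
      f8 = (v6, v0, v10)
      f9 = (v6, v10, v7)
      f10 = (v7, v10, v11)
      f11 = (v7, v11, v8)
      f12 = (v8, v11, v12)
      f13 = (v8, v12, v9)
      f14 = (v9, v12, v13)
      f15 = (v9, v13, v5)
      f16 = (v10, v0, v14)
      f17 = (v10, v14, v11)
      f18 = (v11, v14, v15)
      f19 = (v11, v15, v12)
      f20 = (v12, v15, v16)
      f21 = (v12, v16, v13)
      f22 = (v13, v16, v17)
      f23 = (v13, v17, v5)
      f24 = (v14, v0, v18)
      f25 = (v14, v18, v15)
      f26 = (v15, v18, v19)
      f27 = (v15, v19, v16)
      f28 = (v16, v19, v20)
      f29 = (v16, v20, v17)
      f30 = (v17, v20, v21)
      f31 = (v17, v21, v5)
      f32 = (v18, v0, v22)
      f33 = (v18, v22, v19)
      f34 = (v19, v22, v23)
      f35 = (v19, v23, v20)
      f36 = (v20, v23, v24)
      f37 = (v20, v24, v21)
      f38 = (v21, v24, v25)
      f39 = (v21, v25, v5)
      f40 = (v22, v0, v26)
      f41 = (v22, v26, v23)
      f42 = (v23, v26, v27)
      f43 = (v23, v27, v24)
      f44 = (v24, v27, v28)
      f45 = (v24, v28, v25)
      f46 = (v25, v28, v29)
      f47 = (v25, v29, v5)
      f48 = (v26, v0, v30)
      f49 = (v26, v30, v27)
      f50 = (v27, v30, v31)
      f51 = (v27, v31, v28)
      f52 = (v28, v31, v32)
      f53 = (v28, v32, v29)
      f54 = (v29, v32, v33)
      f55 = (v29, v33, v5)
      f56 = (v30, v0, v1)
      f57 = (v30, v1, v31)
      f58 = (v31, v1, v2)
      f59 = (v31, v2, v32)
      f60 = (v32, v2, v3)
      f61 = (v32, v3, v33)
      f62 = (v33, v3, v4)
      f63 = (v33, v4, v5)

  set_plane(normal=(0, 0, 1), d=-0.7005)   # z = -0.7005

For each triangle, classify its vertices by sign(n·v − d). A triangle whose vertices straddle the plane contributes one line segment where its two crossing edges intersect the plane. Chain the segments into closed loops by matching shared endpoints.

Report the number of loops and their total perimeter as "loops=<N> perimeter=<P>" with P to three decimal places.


loops=1 perimeter=9.552

Straddling triangles (16 of 64):
  (v1,v6,v2) [--+] → (1.5062, 0.130174, -0.7005)–(1.56012, 0, -0.7005)  len=0.1409
  (v2,v6,v7) [+-+] → (1.5062, 0.130174, -0.7005)–(1.10315, 1.10315, -0.7005)  len=1.0531
  (v6,v10,v7) [--+] → (0.972973, 1.15707, -0.7005)–(1.10315, 1.10315, -0.7005)  len=0.1409
  (v7,v10,v11) [+-+] → (0.972973, 1.15707, -0.7005)–(0, 1.56012, -0.7005)  len=1.0531
  (v10,v14,v11) [--+] → (-0.130174, 1.5062, -0.7005)–(0, 1.56012, -0.7005)  len=0.1409
  (v11,v14,v15) [+-+] → (-0.130174, 1.5062, -0.7005)–(-1.10315, 1.10315, -0.7005)  len=1.0531
  (v14,v18,v15) [--+] → (-1.15707, 0.972973, -0.7005)–(-1.10315, 1.10315, -0.7005)  len=0.1409
  (v15,v18,v19) [+-+] → (-1.15707, 0.972973, -0.7005)–(-1.56012, 0, -0.7005)  len=1.0531
  (v18,v22,v19) [--+] → (-1.5062, -0.130174, -0.7005)–(-1.56012, 0, -0.7005)  len=0.1409
  (v19,v22,v23) [+-+] → (-1.5062, -0.130174, -0.7005)–(-1.10315, -1.10315, -0.7005)  len=1.0531
  (v22,v26,v23) [--+] → (-0.972973, -1.15707, -0.7005)–(-1.10315, -1.10315, -0.7005)  len=0.1409
  (v23,v26,v27) [+-+] → (-0.972973, -1.15707, -0.7005)–(0, -1.56012, -0.7005)  len=1.0531
  (v26,v30,v27) [--+] → (0.130174, -1.5062, -0.7005)–(0, -1.56012, -0.7005)  len=0.1409
  (v27,v30,v31) [+-+] → (0.130174, -1.5062, -0.7005)–(1.10315, -1.10315, -0.7005)  len=1.0531
  (v30,v1,v31) [--+] → (1.15707, -0.972973, -0.7005)–(1.10315, -1.10315, -0.7005)  len=0.1409
  (v31,v1,v2) [+-+] → (1.15707, -0.972973, -0.7005)–(1.56012, 0, -0.7005)  len=1.0531

Chained into 1 loop(s):
  loop 1: 16 segments, perimeter = 9.5524
Total perimeter = 9.552


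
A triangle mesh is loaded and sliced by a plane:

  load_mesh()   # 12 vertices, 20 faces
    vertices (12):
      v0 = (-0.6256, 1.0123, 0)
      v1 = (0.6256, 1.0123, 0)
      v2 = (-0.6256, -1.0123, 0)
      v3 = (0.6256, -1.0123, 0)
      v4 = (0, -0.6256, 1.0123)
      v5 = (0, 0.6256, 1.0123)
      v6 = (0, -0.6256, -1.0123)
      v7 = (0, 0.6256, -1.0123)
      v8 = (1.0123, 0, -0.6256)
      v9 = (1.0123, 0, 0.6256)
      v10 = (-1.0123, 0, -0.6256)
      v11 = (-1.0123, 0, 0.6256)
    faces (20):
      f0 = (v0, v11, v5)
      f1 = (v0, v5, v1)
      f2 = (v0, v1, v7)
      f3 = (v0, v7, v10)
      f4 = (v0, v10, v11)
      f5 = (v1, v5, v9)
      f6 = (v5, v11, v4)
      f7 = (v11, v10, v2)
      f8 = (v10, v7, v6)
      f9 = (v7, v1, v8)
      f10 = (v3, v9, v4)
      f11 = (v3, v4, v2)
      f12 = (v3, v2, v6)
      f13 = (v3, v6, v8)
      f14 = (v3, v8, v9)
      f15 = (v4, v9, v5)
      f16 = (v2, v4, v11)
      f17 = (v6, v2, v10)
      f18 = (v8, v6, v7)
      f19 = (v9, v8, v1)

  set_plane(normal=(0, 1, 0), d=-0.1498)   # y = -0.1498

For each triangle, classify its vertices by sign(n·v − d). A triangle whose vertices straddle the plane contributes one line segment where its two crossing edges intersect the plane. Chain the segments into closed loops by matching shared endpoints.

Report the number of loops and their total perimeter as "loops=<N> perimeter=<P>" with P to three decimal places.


Straddling triangles (10 of 20):
  (v5,v11,v4) [++-] → (-0.769905, -0.1498, 0.718195)–(0, -0.1498, 1.0123)  len=0.8242
  (v11,v10,v2) [++-] → (-0.955076, -0.1498, -0.533024)–(-0.955076, -0.1498, 0.533024)  len=1.0660
  (v10,v7,v6) [++-] → (0, -0.1498, -1.0123)–(-0.769905, -0.1498, -0.718195)  len=0.8242
  (v3,v9,v4) [-+-] → (0.955076, -0.1498, 0.533024)–(0.769905, -0.1498, 0.718195)  len=0.2619
  (v3,v6,v8) [--+] → (0.769905, -0.1498, -0.718195)–(0.955076, -0.1498, -0.533024)  len=0.2619
  (v3,v8,v9) [-++] → (0.955076, -0.1498, -0.533024)–(0.955076, -0.1498, 0.533024)  len=1.0660
  (v4,v9,v5) [-++] → (0.769905, -0.1498, 0.718195)–(0, -0.1498, 1.0123)  len=0.8242
  (v2,v4,v11) [--+] → (-0.769905, -0.1498, 0.718195)–(-0.955076, -0.1498, 0.533024)  len=0.2619
  (v6,v2,v10) [--+] → (-0.955076, -0.1498, -0.533024)–(-0.769905, -0.1498, -0.718195)  len=0.2619
  (v8,v6,v7) [+-+] → (0.769905, -0.1498, -0.718195)–(0, -0.1498, -1.0123)  len=0.8242

Chained into 1 loop(s):
  loop 1: 10 segments, perimeter = 6.4763
Total perimeter = 6.476

loops=1 perimeter=6.476


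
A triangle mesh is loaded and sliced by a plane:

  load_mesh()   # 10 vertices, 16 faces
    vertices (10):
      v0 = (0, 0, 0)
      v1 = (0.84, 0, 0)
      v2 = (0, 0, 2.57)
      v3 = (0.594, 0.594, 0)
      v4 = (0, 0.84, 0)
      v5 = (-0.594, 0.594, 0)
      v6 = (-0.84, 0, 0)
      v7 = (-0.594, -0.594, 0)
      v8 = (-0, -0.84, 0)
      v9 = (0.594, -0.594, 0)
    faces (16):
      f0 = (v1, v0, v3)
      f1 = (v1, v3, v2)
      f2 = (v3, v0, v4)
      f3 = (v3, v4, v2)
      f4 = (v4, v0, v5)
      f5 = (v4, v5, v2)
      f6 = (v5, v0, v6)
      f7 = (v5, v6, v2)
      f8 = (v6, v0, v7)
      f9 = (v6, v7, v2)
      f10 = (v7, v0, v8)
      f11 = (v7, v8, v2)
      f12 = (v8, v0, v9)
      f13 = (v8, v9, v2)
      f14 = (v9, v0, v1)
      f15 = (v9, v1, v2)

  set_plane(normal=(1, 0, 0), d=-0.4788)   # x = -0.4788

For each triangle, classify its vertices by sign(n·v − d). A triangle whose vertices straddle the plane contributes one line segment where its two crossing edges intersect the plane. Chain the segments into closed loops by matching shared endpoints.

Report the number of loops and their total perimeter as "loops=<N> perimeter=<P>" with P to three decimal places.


Straddling triangles (8 of 16):
  (v4,v0,v5) [++-] → (-0.4788, 0.4788, 0)–(-0.4788, 0.641709, 0)  len=0.1629
  (v4,v5,v2) [+-+] → (-0.4788, 0.641709, 0)–(-0.4788, 0.4788, 0.498424)  len=0.5244
  (v5,v0,v6) [-+-] → (-0.4788, 0.4788, 0)–(-0.4788, 0, 0)  len=0.4788
  (v5,v6,v2) [--+] → (-0.4788, 0, 1.1051)–(-0.4788, 0.4788, 0.498424)  len=0.7729
  (v6,v0,v7) [-+-] → (-0.4788, 0, 0)–(-0.4788, -0.4788, 0)  len=0.4788
  (v6,v7,v2) [--+] → (-0.4788, -0.4788, 0.498424)–(-0.4788, 0, 1.1051)  len=0.7729
  (v7,v0,v8) [-++] → (-0.4788, -0.4788, 0)–(-0.4788, -0.641709, 0)  len=0.1629
  (v7,v8,v2) [-++] → (-0.4788, -0.641709, 0)–(-0.4788, -0.4788, 0.498424)  len=0.5244

Chained into 1 loop(s):
  loop 1: 8 segments, perimeter = 3.8779
Total perimeter = 3.878

loops=1 perimeter=3.878


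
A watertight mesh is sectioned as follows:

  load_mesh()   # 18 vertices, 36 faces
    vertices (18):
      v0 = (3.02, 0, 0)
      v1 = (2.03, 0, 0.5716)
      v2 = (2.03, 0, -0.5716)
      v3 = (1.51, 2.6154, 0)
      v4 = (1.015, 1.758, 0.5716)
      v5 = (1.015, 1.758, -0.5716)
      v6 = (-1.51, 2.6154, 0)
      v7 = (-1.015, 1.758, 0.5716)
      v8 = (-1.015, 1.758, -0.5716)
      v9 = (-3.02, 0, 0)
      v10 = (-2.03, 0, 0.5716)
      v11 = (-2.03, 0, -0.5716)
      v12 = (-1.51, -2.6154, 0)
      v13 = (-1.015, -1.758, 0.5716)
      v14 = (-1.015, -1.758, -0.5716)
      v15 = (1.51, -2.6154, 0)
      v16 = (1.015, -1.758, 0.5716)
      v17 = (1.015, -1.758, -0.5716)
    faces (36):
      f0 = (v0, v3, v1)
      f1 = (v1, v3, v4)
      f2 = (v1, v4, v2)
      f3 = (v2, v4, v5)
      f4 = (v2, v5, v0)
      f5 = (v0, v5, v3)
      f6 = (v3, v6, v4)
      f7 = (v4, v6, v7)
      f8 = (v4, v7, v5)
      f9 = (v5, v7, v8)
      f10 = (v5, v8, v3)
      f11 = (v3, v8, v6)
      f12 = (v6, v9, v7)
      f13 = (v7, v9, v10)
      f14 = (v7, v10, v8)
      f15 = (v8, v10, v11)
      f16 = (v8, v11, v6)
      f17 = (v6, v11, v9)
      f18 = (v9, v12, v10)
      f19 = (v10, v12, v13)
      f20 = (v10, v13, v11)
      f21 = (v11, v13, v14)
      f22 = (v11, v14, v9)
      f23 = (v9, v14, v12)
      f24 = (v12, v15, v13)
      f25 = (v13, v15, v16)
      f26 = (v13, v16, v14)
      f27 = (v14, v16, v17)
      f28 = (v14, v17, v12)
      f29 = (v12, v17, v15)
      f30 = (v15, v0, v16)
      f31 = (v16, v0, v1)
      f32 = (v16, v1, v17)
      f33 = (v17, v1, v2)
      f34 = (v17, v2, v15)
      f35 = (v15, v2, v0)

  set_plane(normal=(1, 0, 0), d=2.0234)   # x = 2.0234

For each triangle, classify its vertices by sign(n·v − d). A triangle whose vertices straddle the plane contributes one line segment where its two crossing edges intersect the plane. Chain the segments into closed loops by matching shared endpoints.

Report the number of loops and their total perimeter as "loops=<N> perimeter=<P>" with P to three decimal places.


Straddling triangles (12 of 36):
  (v0,v3,v1) [+-+] → (2.0234, 1.72616, 0)–(2.0234, 0.0331955, 0.564345)  len=1.7846
  (v1,v3,v4) [+--] → (2.0234, 0.0331955, 0.564345)–(2.0234, 0.0114313, 0.5716)  len=0.0229
  (v1,v4,v2) [+-+] → (2.0234, 0.0114313, 0.5716)–(2.0234, 0.0114313, -0.564166)  len=1.1358
  (v2,v4,v5) [+--] → (2.0234, 0.0114313, -0.564166)–(2.0234, 0.0114313, -0.5716)  len=0.0074
  (v2,v5,v0) [+-+] → (2.0234, 0.0114313, -0.5716)–(2.0234, 0.873827, -0.284118)  len=0.9091
  (v0,v5,v3) [+--] → (2.0234, 0.873827, -0.284118)–(2.0234, 1.72616, 0)  len=0.8984
  (v15,v0,v16) [-+-] → (2.0234, -1.72616, 0)–(2.0234, -0.873827, 0.284118)  len=0.8984
  (v16,v0,v1) [-++] → (2.0234, -0.873827, 0.284118)–(2.0234, -0.0114313, 0.5716)  len=0.9091
  (v16,v1,v17) [-+-] → (2.0234, -0.0114313, 0.5716)–(2.0234, -0.0114313, 0.564166)  len=0.0074
  (v17,v1,v2) [-++] → (2.0234, -0.0114313, 0.564166)–(2.0234, -0.0114313, -0.5716)  len=1.1358
  (v17,v2,v15) [-+-] → (2.0234, -0.0114313, -0.5716)–(2.0234, -0.0331955, -0.564345)  len=0.0229
  (v15,v2,v0) [-++] → (2.0234, -0.0331955, -0.564345)–(2.0234, -1.72616, 0)  len=1.7846

Chained into 2 loop(s):
  loop 1: 6 segments, perimeter = 4.7582
  loop 2: 6 segments, perimeter = 4.7582
Total perimeter = 9.516

loops=2 perimeter=9.516


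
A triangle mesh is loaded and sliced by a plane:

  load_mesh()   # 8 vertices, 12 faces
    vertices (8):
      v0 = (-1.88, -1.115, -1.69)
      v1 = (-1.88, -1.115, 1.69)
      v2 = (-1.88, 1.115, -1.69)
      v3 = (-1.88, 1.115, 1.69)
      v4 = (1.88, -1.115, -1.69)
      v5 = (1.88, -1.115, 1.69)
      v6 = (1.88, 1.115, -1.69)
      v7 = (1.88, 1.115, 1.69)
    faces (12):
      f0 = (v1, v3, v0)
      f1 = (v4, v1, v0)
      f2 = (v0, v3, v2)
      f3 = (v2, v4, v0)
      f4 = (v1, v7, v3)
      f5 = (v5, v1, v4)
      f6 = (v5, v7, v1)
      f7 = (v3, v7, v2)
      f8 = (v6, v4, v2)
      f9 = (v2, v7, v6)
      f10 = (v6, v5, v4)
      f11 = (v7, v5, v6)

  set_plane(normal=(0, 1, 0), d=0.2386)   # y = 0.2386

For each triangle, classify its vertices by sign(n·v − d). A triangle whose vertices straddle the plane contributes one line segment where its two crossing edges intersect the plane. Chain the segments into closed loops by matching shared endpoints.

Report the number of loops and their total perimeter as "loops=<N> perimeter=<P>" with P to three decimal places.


Straddling triangles (8 of 12):
  (v1,v3,v0) [-+-] → (-1.88, 0.2386, 1.69)–(-1.88, 0.2386, 0.361645)  len=1.3284
  (v0,v3,v2) [-++] → (-1.88, 0.2386, 0.361645)–(-1.88, 0.2386, -1.69)  len=2.0516
  (v2,v4,v0) [+--] → (-0.402303, 0.2386, -1.69)–(-1.88, 0.2386, -1.69)  len=1.4777
  (v1,v7,v3) [-++] → (0.402303, 0.2386, 1.69)–(-1.88, 0.2386, 1.69)  len=2.2823
  (v5,v7,v1) [-+-] → (1.88, 0.2386, 1.69)–(0.402303, 0.2386, 1.69)  len=1.4777
  (v6,v4,v2) [+-+] → (1.88, 0.2386, -1.69)–(-0.402303, 0.2386, -1.69)  len=2.2823
  (v6,v5,v4) [+--] → (1.88, 0.2386, -0.361645)–(1.88, 0.2386, -1.69)  len=1.3284
  (v7,v5,v6) [+-+] → (1.88, 0.2386, 1.69)–(1.88, 0.2386, -0.361645)  len=2.0516

Chained into 1 loop(s):
  loop 1: 8 segments, perimeter = 14.2800
Total perimeter = 14.280

loops=1 perimeter=14.280


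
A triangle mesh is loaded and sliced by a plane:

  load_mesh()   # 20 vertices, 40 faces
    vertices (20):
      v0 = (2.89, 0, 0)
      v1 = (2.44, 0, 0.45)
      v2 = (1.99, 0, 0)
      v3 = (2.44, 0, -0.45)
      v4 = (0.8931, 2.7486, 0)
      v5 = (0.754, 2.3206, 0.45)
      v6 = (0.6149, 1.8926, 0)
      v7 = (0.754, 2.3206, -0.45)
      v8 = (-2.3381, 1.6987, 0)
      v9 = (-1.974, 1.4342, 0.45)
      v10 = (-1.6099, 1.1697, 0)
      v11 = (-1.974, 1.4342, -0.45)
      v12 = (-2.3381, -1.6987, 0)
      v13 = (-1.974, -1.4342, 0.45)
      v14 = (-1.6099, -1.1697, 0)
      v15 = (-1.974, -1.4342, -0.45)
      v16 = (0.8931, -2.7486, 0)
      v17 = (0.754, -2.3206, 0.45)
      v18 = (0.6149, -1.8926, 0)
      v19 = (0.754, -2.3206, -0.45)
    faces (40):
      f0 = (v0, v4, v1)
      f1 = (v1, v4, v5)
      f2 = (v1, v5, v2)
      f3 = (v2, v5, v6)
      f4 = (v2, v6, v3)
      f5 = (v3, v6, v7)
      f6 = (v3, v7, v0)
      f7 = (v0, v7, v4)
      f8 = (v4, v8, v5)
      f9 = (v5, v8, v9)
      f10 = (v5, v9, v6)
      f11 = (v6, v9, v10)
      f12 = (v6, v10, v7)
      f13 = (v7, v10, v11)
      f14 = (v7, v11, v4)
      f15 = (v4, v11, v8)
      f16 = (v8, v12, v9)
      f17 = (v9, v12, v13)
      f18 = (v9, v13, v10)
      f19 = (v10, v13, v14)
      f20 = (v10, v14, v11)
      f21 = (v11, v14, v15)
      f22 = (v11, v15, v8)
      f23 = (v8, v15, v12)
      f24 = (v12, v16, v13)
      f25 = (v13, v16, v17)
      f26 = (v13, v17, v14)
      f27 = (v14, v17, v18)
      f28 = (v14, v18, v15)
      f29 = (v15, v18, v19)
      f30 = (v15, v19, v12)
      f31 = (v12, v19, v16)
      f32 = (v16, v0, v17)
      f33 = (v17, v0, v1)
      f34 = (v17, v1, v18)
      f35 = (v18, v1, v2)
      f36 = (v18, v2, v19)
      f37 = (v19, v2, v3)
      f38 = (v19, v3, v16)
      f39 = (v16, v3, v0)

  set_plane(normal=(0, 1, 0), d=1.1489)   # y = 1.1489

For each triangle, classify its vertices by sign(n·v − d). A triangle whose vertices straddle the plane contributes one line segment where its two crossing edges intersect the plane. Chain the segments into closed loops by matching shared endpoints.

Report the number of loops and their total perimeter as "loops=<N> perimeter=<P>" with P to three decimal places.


Straddling triangles (16 of 40):
  (v0,v4,v1) [-+-] → (2.05531, 1.1489, 0)–(1.7934, 1.1489, 0.261902)  len=0.3704
  (v1,v4,v5) [-++] → (1.7934, 1.1489, 0.261902)–(1.60528, 1.1489, 0.45)  len=0.2660
  (v1,v5,v2) [-+-] → (1.60528, 1.1489, 0.45)–(1.37807, 1.1489, 0.222789)  len=0.3213
  (v2,v5,v6) [-++] → (1.37807, 1.1489, 0.222789)–(1.15525, 1.1489, 0)  len=0.3151
  (v2,v6,v3) [-+-] → (1.15525, 1.1489, 0)–(1.33208, 1.1489, -0.176828)  len=0.2501
  (v3,v6,v7) [-++] → (1.33208, 1.1489, -0.176828)–(1.60528, 1.1489, -0.45)  len=0.3863
  (v3,v7,v0) [-+-] → (1.60528, 1.1489, -0.45)–(1.83249, 1.1489, -0.222789)  len=0.3213
  (v0,v7,v4) [-++] → (1.83249, 1.1489, -0.222789)–(2.05531, 1.1489, 0)  len=0.3151
  (v8,v12,v9) [+-+] → (-2.3381, 1.1489, 0)–(-2.00716, 1.1489, 0.40902)  len=0.5261
  (v9,v12,v13) [+--] → (-2.00716, 1.1489, 0.40902)–(-1.974, 1.1489, 0.45)  len=0.0527
  (v9,v13,v10) [+-+] → (-1.974, 1.1489, 0.45)–(-1.61281, 1.1489, 0.00359461)  len=0.5742
  (v10,v13,v14) [+--] → (-1.61281, 1.1489, 0.00359461)–(-1.6099, 1.1489, 0)  len=0.0046
  (v10,v14,v11) [+-+] → (-1.6099, 1.1489, 0)–(-1.93411, 1.1489, -0.400695)  len=0.5154
  (v11,v14,v15) [+--] → (-1.93411, 1.1489, -0.400695)–(-1.974, 1.1489, -0.45)  len=0.0634
  (v11,v15,v8) [+-+] → (-1.974, 1.1489, -0.45)–(-2.2742, 1.1489, -0.0789716)  len=0.4773
  (v8,v15,v12) [+--] → (-2.2742, 1.1489, -0.0789716)–(-2.3381, 1.1489, 0)  len=0.1016

Chained into 2 loop(s):
  loop 1: 8 segments, perimeter = 2.5457
  loop 2: 8 segments, perimeter = 2.3154
Total perimeter = 4.861

loops=2 perimeter=4.861


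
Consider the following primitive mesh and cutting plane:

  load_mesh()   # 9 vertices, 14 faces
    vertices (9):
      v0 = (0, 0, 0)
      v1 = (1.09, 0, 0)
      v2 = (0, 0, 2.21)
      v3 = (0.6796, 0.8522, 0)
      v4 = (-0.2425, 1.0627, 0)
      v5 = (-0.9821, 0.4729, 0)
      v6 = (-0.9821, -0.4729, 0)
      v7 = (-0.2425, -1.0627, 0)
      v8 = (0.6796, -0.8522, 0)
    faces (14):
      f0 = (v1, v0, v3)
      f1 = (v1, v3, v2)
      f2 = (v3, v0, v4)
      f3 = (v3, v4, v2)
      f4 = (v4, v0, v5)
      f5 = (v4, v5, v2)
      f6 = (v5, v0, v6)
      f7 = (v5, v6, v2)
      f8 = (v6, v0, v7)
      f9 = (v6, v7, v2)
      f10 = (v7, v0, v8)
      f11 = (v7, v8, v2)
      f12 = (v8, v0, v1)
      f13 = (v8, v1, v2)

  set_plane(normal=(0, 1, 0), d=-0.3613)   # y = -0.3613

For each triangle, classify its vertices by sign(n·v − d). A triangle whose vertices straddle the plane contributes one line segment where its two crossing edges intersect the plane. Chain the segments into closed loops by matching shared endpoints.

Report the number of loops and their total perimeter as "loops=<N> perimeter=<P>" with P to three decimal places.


loops=1 perimeter=5.453

Straddling triangles (8 of 14):
  (v5,v0,v6) [++-] → (-0.750334, -0.3613, 0)–(-0.9821, -0.3613, 0)  len=0.2318
  (v5,v6,v2) [+-+] → (-0.9821, -0.3613, 0)–(-0.750334, -0.3613, 0.521539)  len=0.5707
  (v6,v0,v7) [-+-] → (-0.750334, -0.3613, 0)–(-0.0824459, -0.3613, 0)  len=0.6679
  (v6,v7,v2) [--+] → (-0.0824459, -0.3613, 1.45864)–(-0.750334, -0.3613, 0.521539)  len=1.1508
  (v7,v0,v8) [-+-] → (-0.0824459, -0.3613, 0)–(0.288124, -0.3613, 0)  len=0.3706
  (v7,v8,v2) [--+] → (0.288124, -0.3613, 1.27305)–(-0.0824459, -0.3613, 1.45864)  len=0.4144
  (v8,v0,v1) [-++] → (0.288124, -0.3613, 0)–(0.916006, -0.3613, 0)  len=0.6279
  (v8,v1,v2) [-++] → (0.916006, -0.3613, 0)–(0.288124, -0.3613, 1.27305)  len=1.4195

Chained into 1 loop(s):
  loop 1: 8 segments, perimeter = 5.4535
Total perimeter = 5.453


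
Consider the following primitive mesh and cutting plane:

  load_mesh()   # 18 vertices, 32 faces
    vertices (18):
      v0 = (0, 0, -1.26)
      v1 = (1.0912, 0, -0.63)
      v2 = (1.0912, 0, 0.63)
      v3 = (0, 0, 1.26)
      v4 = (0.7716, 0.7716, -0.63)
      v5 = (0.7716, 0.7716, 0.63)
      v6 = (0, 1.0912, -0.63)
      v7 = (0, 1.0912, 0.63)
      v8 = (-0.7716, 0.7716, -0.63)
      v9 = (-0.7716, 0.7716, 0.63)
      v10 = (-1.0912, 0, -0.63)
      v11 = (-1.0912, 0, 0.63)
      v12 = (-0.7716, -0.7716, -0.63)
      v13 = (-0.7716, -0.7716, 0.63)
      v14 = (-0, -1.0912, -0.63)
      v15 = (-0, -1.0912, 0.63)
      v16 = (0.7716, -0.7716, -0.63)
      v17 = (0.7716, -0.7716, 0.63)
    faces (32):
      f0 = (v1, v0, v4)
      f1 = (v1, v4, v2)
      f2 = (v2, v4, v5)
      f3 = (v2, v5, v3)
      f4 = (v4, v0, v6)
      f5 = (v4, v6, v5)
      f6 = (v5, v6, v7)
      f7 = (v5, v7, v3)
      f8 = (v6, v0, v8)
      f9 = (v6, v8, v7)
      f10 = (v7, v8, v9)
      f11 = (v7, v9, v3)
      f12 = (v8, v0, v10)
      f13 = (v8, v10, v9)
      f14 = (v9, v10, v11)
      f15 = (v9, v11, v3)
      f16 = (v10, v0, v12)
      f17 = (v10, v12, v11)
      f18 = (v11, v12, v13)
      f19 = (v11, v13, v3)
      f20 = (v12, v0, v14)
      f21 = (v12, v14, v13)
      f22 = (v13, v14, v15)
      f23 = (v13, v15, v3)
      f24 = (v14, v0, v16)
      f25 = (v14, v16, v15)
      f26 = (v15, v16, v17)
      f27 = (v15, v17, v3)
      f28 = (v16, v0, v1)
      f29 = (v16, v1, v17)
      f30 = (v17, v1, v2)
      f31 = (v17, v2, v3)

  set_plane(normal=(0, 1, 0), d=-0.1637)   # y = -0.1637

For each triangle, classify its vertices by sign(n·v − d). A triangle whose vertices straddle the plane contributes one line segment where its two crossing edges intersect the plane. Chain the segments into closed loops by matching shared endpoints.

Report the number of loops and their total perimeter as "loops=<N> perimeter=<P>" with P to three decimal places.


Straddling triangles (12 of 32):
  (v10,v0,v12) [++-] → (-0.1637, -0.1637, -1.12634)–(-1.02339, -0.1637, -0.63)  len=0.9927
  (v10,v12,v11) [+-+] → (-1.02339, -0.1637, -0.63)–(-1.02339, -0.1637, 0.362683)  len=0.9927
  (v11,v12,v13) [+--] → (-1.02339, -0.1637, 0.362683)–(-1.02339, -0.1637, 0.63)  len=0.2673
  (v11,v13,v3) [+-+] → (-1.02339, -0.1637, 0.63)–(-0.1637, -0.1637, 1.12634)  len=0.9927
  (v12,v0,v14) [-+-] → (-0.1637, -0.1637, -1.12634)–(0, -0.1637, -1.16549)  len=0.1683
  (v13,v15,v3) [--+] → (0, -0.1637, 1.16549)–(-0.1637, -0.1637, 1.12634)  len=0.1683
  (v14,v0,v16) [-+-] → (0, -0.1637, -1.16549)–(0.1637, -0.1637, -1.12634)  len=0.1683
  (v15,v17,v3) [--+] → (0.1637, -0.1637, 1.12634)–(0, -0.1637, 1.16549)  len=0.1683
  (v16,v0,v1) [-++] → (0.1637, -0.1637, -1.12634)–(1.02339, -0.1637, -0.63)  len=0.9927
  (v16,v1,v17) [-+-] → (1.02339, -0.1637, -0.63)–(1.02339, -0.1637, -0.362683)  len=0.2673
  (v17,v1,v2) [-++] → (1.02339, -0.1637, -0.362683)–(1.02339, -0.1637, 0.63)  len=0.9927
  (v17,v2,v3) [-++] → (1.02339, -0.1637, 0.63)–(0.1637, -0.1637, 1.12634)  len=0.9927

Chained into 1 loop(s):
  loop 1: 12 segments, perimeter = 7.1640
Total perimeter = 7.164

loops=1 perimeter=7.164
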